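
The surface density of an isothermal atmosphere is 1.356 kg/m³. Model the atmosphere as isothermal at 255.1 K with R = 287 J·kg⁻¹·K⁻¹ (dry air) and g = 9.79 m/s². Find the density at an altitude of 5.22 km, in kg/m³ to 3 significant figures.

ρ ≈ 0.675 kg/m³

Scale height: H = RT/g = 287 × 255.1 / 9.79 = 7478.4 m.
In an isothermal atmosphere, density decays like pressure: ρ = ρ₀ exp(−z/H).
z/H = 5220.0/7478.4 = 0.69801; exp(−0.69801) = 0.49757.
ρ = 1.356 × 0.49757 = 0.67470 kg/m³.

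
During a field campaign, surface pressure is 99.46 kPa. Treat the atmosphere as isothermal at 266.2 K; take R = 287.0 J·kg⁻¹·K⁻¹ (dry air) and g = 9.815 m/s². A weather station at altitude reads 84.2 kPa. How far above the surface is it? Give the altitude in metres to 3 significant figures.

Scale height: H = RT/g = 287.0 × 266.2 / 9.815 = 7783.9 m.
Invert the barometric formula: z = H ln(P₀/P).
P₀/P = 99.46/84.2 = 1.1812; ln(1.1812) = 0.16653.
z = 7783.9 × 0.16653 = 1296.3 m.

z ≈ 1300 m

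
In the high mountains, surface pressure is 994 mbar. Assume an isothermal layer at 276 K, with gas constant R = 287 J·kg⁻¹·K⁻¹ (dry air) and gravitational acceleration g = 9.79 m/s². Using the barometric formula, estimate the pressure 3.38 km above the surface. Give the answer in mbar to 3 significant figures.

Scale height: H = RT/g = 287 × 276 / 9.79 = 8091.1 m.
Barometric formula: P = P₀ exp(−z/H).
z/H = 3380.0/8091.1 = 0.41774; exp(−0.41774) = 0.65853.
P = 994 × 0.65853 = 654.58 mbar.

P ≈ 655 mbar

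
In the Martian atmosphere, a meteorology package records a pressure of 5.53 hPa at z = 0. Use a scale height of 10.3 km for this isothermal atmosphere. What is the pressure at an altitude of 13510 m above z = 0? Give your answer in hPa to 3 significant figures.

P ≈ 1.49 hPa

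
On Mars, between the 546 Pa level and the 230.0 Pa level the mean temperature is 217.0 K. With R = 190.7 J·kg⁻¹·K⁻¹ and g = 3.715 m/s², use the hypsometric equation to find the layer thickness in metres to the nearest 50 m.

Δz ≈ 9650 m

Hypsometric equation: Δz = (R T̄/g) ln(P₁/P₂).
R T̄/g = 190.7 × 217.0 / 3.715 = 11139 m.
ln(546/230.0) = ln(2.3739) = 0.86453.
Δz = 11139 × 0.86453 = 9630.0 m.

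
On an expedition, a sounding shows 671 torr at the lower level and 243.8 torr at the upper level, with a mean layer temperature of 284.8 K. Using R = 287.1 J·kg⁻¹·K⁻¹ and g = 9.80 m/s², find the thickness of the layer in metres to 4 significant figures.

Hypsometric equation: Δz = (R T̄/g) ln(P₁/P₂).
R T̄/g = 287.1 × 284.8 / 9.80 = 8343.5 m.
ln(671/243.8) = ln(2.7523) = 1.0124.
Δz = 8343.5 × 1.0124 = 8447.0 m.

Δz ≈ 8447 m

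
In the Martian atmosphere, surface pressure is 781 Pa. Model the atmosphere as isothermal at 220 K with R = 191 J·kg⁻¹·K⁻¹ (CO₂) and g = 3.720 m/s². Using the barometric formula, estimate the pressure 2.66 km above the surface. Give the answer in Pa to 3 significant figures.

P ≈ 617 Pa

Scale height: H = RT/g = 191 × 220 / 3.720 = 11296 m.
Barometric formula: P = P₀ exp(−z/H).
z/H = 2660.0/11296 = 0.23548; exp(−0.23548) = 0.79019.
P = 781 × 0.79019 = 617.14 Pa.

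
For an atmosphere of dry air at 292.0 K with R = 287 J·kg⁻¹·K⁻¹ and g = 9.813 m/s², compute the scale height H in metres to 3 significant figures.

The scale height of an isothermal atmosphere is H = RT/g.
H = 287 × 292.0 / 9.813 = 83804/9.813 = 8540.1 m.

H ≈ 8540 m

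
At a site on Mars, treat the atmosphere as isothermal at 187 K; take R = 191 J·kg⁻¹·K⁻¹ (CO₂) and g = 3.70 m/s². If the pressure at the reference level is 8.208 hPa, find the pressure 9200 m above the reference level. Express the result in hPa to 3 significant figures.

Scale height: H = RT/g = 191 × 187 / 3.70 = 9653.2 m.
Barometric formula: P = P₀ exp(−z/H).
z/H = 9200.0/9653.2 = 0.95305; exp(−0.95305) = 0.38556.
P = 8.208 × 0.38556 = 3.1647 hPa.

P ≈ 3.16 hPa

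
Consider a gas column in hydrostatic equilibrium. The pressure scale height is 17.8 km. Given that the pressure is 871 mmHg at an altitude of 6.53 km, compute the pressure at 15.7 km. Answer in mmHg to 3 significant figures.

Between two levels, P₂ = P₁ exp(−Δz/H) with Δz = z₂ − z₁.
Δz = 15700 − 6530.0 = 9170.0 m; Δz/H = 9170.0/17800 = 0.51517.
P₂ = 871 × exp(−0.51517) = 871 × 0.59740 = 520.34 mmHg.

P ≈ 520 mmHg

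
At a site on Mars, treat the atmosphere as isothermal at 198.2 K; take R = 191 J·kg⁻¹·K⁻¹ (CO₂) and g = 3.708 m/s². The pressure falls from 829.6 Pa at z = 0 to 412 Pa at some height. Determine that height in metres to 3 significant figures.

Scale height: H = RT/g = 191 × 198.2 / 3.708 = 10209 m.
Invert the barometric formula: z = H ln(P₀/P).
P₀/P = 829.6/412 = 2.0136; ln(2.0136) = 0.69992.
z = 10209 × 0.69992 = 7145.5 m.

z ≈ 7150 m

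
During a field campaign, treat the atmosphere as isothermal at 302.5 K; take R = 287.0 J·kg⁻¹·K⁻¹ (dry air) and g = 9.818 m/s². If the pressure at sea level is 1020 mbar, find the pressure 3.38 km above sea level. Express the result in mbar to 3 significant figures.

P ≈ 696 mbar

Scale height: H = RT/g = 287.0 × 302.5 / 9.818 = 8842.7 m.
Barometric formula: P = P₀ exp(−z/H).
z/H = 3380.0/8842.7 = 0.38224; exp(−0.38224) = 0.68233.
P = 1020 × 0.68233 = 695.98 mbar.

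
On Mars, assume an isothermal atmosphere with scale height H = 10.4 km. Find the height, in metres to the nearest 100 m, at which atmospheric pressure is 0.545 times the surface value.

Set P/P₀ = exp(−z/H) = 0.545, so z = −H ln(0.545).
−ln(0.545) = 0.60697; z = 10400 × 0.60697 = 6312.5 m.

z ≈ 6300 m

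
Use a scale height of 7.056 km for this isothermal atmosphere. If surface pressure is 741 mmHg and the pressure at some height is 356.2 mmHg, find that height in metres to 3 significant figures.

Invert the barometric formula: z = H ln(P₀/P).
P₀/P = 741/356.2 = 2.0803; ln(2.0803) = 0.73251.
z = 7056.0 × 0.73251 = 5168.6 m.

z ≈ 5170 m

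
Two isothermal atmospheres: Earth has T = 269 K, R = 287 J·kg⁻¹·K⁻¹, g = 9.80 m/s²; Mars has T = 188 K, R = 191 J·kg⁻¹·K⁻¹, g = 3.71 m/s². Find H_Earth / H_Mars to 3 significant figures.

H_Earth/H_Mars ≈ 0.814

H = RT/g for each body.
H_Earth = 287 × 269 / 9.80 = 7877.9 m.
H_Mars = 191 × 188 / 3.71 = 9678.7 m.
H_Earth/H_Mars = 7877.9/9678.7 = 0.81394.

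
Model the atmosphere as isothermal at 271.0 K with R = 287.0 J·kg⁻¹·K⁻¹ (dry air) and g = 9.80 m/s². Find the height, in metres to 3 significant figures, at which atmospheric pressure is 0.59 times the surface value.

z ≈ 4190 m

Scale height: H = RT/g = 287.0 × 271.0 / 9.80 = 7936.4 m.
Set P/P₀ = exp(−z/H) = 0.59, so z = −H ln(0.59).
−ln(0.59) = 0.52763; z = 7936.4 × 0.52763 = 4187.5 m.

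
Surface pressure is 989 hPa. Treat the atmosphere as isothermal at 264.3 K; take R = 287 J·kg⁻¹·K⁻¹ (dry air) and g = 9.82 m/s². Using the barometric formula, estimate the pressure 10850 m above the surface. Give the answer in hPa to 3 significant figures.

P ≈ 243 hPa

Scale height: H = RT/g = 287 × 264.3 / 9.82 = 7724.5 m.
Barometric formula: P = P₀ exp(−z/H).
z/H = 10850/7724.5 = 1.4046; exp(−1.4046) = 0.24547.
P = 989 × 0.24547 = 242.77 hPa.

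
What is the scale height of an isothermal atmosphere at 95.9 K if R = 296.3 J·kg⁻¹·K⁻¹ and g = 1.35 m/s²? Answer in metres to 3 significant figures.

H ≈ 21000 m

The scale height of an isothermal atmosphere is H = RT/g.
H = 296.3 × 95.9 / 1.35 = 28415/1.35 = 21048 m.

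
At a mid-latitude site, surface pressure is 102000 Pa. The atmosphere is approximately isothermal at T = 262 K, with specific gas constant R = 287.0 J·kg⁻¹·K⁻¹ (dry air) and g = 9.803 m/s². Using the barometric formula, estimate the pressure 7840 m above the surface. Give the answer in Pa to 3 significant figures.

P ≈ 36700 Pa

Scale height: H = RT/g = 287.0 × 262 / 9.803 = 7670.5 m.
Barometric formula: P = P₀ exp(−z/H).
z/H = 7840.0/7670.5 = 1.0221; exp(−1.0221) = 0.35984.
P = 102000 × 0.35984 = 36704 Pa.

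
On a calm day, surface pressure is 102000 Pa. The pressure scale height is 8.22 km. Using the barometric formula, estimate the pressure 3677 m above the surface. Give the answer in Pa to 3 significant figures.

P ≈ 65200 Pa

Barometric formula: P = P₀ exp(−z/H).
z/H = 3677.0/8220.0 = 0.44732; exp(−0.44732) = 0.63934.
P = 102000 × 0.63934 = 65213 Pa.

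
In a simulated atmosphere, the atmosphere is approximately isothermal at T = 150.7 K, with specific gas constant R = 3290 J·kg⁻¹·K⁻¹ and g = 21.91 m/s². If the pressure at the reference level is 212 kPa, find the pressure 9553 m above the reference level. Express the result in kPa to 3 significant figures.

Scale height: H = RT/g = 3290 × 150.7 / 21.91 = 22629 m.
Barometric formula: P = P₀ exp(−z/H).
z/H = 9553.0/22629 = 0.42216; exp(−0.42216) = 0.65563.
P = 212 × 0.65563 = 138.99 kPa.

P ≈ 139 kPa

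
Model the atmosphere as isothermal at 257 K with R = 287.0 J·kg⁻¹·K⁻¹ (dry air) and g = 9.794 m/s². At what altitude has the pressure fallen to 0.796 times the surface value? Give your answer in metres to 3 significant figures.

Scale height: H = RT/g = 287.0 × 257 / 9.794 = 7531.0 m.
Set P/P₀ = exp(−z/H) = 0.796, so z = −H ln(0.796).
−ln(0.796) = 0.22816; z = 7531.0 × 0.22816 = 1718.3 m.

z ≈ 1720 m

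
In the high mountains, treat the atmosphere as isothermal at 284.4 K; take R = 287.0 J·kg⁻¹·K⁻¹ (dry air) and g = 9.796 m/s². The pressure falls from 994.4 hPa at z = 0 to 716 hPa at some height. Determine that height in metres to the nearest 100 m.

z ≈ 2700 m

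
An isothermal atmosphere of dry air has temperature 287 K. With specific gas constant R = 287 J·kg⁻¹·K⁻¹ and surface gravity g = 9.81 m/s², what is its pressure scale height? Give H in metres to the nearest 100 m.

The scale height of an isothermal atmosphere is H = RT/g.
H = 287 × 287 / 9.81 = 82369/9.81 = 8396.4 m.

H ≈ 8400 m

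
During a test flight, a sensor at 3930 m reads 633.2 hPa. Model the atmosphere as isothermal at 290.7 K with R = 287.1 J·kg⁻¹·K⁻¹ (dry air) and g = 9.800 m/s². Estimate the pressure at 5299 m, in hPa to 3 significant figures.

Scale height: H = RT/g = 287.1 × 290.7 / 9.800 = 8516.3 m.
Between two levels, P₂ = P₁ exp(−Δz/H) with Δz = z₂ − z₁.
Δz = 5299.0 − 3930.0 = 1369.0 m; Δz/H = 1369.0/8516.3 = 0.16075.
P₂ = 633.2 × exp(−0.16075) = 633.2 × 0.85150 = 539.17 hPa.

P ≈ 539 hPa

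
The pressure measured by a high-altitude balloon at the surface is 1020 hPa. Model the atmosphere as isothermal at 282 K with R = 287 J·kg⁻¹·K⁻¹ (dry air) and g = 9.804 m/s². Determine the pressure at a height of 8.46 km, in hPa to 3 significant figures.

P ≈ 366 hPa

Scale height: H = RT/g = 287 × 282 / 9.804 = 8255.2 m.
Barometric formula: P = P₀ exp(−z/H).
z/H = 8460.0/8255.2 = 1.0248; exp(−1.0248) = 0.35887.
P = 1020 × 0.35887 = 366.05 hPa.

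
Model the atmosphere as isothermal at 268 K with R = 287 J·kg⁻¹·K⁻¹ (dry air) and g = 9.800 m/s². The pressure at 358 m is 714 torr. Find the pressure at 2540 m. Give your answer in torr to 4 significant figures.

P ≈ 540.7 torr

Scale height: H = RT/g = 287 × 268 / 9.800 = 7848.6 m.
Between two levels, P₂ = P₁ exp(−Δz/H) with Δz = z₂ − z₁.
Δz = 2540.0 − 358.00 = 2182.0 m; Δz/H = 2182.0/7848.6 = 0.27801.
P₂ = 714 × exp(−0.27801) = 714 × 0.75729 = 540.71 torr.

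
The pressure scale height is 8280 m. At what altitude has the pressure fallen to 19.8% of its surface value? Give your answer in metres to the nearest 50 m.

z ≈ 13400 m

Set P/P₀ = exp(−z/H) = 0.198, so z = −H ln(0.198).
−ln(0.198) = 1.6195; z = 8280.0 × 1.6195 = 13409 m.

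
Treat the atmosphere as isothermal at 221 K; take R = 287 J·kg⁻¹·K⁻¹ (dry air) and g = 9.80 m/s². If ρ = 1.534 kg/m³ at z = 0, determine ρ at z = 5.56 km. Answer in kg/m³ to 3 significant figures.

ρ ≈ 0.650 kg/m³

Scale height: H = RT/g = 287 × 221 / 9.80 = 6472.1 m.
In an isothermal atmosphere, density decays like pressure: ρ = ρ₀ exp(−z/H).
z/H = 5560.0/6472.1 = 0.85907; exp(−0.85907) = 0.42356.
ρ = 1.534 × 0.42356 = 0.64974 kg/m³.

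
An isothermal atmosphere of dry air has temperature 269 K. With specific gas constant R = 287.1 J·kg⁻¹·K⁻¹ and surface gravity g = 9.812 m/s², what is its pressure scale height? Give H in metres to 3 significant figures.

H ≈ 7870 m

The scale height of an isothermal atmosphere is H = RT/g.
H = 287.1 × 269 / 9.812 = 77230/9.812 = 7871.0 m.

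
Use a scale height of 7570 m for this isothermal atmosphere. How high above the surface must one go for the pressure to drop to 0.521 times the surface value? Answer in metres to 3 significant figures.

Set P/P₀ = exp(−z/H) = 0.521, so z = −H ln(0.521).
−ln(0.521) = 0.65201; z = 7570.0 × 0.65201 = 4935.7 m.

z ≈ 4940 m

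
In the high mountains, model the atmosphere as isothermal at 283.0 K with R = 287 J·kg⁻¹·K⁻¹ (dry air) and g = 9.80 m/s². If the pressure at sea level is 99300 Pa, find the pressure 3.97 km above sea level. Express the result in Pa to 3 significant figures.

P ≈ 61500 Pa

Scale height: H = RT/g = 287 × 283.0 / 9.80 = 8287.9 m.
Barometric formula: P = P₀ exp(−z/H).
z/H = 3970.0/8287.9 = 0.47901; exp(−0.47901) = 0.61940.
P = 99300 × 0.61940 = 61506 Pa.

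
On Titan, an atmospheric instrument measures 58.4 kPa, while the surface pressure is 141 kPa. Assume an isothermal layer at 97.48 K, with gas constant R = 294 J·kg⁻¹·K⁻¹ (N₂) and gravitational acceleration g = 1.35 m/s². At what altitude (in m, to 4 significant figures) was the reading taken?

Scale height: H = RT/g = 294 × 97.48 / 1.35 = 21229 m.
Invert the barometric formula: z = H ln(P₀/P).
P₀/P = 141/58.4 = 2.4144; ln(2.4144) = 0.88145.
z = 21229 × 0.88145 = 18712 m.

z ≈ 18710 m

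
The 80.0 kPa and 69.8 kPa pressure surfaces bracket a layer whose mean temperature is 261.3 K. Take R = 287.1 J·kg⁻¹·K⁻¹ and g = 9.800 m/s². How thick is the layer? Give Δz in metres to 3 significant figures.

Δz ≈ 1040 m

Hypsometric equation: Δz = (R T̄/g) ln(P₁/P₂).
R T̄/g = 287.1 × 261.3 / 9.800 = 7655.0 m.
ln(80.0/69.8) = ln(1.1461) = 0.13636.
Δz = 7655.0 × 0.13636 = 1043.8 m.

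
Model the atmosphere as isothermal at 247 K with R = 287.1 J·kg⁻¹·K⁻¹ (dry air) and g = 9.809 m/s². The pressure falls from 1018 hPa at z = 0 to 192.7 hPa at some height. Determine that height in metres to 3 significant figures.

Scale height: H = RT/g = 287.1 × 247 / 9.809 = 7229.5 m.
Invert the barometric formula: z = H ln(P₀/P).
P₀/P = 1018/192.7 = 5.2828; ln(5.2828) = 1.6645.
z = 7229.5 × 1.6645 = 12034 m.

z ≈ 12000 m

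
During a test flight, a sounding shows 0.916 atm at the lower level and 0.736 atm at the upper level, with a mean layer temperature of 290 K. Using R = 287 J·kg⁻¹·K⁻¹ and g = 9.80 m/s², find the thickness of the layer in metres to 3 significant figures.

Hypsometric equation: Δz = (R T̄/g) ln(P₁/P₂).
R T̄/g = 287 × 290 / 9.80 = 8492.9 m.
ln(0.916/0.736) = ln(1.2446) = 0.21881.
Δz = 8492.9 × 0.21881 = 1858.3 m.

Δz ≈ 1860 m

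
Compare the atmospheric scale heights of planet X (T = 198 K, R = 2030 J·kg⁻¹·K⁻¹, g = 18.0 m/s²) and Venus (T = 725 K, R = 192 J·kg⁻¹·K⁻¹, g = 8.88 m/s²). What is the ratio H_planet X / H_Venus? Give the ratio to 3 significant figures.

H = RT/g for each body.
H_planet X = 2030 × 198 / 18.0 = 22330 m.
H_Venus = 192 × 725 / 8.88 = 15676 m.
H_planet X/H_Venus = 22330/15676 = 1.4245.

H_planet X/H_Venus ≈ 1.42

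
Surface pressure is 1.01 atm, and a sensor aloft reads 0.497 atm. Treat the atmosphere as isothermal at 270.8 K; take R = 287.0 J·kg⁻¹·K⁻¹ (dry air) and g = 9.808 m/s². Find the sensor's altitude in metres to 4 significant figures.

Scale height: H = RT/g = 287.0 × 270.8 / 9.808 = 7924.1 m.
Invert the barometric formula: z = H ln(P₀/P).
P₀/P = 1.01/0.497 = 2.0322; ln(2.0322) = 0.70912.
z = 7924.1 × 0.70912 = 5619.1 m.

z ≈ 5619 m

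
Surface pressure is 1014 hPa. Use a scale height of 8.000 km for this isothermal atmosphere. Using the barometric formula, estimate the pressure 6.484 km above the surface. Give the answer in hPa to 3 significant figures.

Barometric formula: P = P₀ exp(−z/H).
z/H = 6484.0/8000.0 = 0.81050; exp(−0.81050) = 0.44464.
P = 1014 × 0.44464 = 450.86 hPa.

P ≈ 451 hPa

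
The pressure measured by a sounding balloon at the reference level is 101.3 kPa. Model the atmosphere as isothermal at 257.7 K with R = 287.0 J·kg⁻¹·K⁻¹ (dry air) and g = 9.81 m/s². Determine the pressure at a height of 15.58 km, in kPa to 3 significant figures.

Scale height: H = RT/g = 287.0 × 257.7 / 9.81 = 7539.2 m.
Barometric formula: P = P₀ exp(−z/H).
z/H = 15580/7539.2 = 2.0665; exp(−2.0665) = 0.12663.
P = 101.3 × 0.12663 = 12.828 kPa.

P ≈ 12.8 kPa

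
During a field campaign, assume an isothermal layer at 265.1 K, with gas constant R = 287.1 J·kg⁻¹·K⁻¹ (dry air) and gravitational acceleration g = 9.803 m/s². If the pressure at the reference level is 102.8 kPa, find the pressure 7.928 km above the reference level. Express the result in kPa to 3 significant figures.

P ≈ 37.0 kPa

Scale height: H = RT/g = 287.1 × 265.1 / 9.803 = 7764.0 m.
Barometric formula: P = P₀ exp(−z/H).
z/H = 7928.0/7764.0 = 1.0211; exp(−1.0211) = 0.36020.
P = 102.8 × 0.36020 = 37.029 kPa.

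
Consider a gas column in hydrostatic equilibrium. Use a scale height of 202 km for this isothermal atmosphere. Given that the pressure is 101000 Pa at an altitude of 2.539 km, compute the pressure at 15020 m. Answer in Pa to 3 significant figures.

P ≈ 94900 Pa

Between two levels, P₂ = P₁ exp(−Δz/H) with Δz = z₂ − z₁.
Δz = 15020 − 2539.0 = 12481 m; Δz/H = 12481/202000 = 0.061787.
P₂ = 101000 × exp(−0.061787) = 101000 × 0.94008 = 94948 Pa.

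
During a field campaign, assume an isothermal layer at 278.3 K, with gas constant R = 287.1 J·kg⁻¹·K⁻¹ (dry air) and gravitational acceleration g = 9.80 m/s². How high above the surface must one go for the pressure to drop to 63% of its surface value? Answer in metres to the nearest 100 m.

z ≈ 3800 m

Scale height: H = RT/g = 287.1 × 278.3 / 9.80 = 8153.1 m.
Set P/P₀ = exp(−z/H) = 0.63, so z = −H ln(0.63).
−ln(0.63) = 0.46204; z = 8153.1 × 0.46204 = 3767.1 m.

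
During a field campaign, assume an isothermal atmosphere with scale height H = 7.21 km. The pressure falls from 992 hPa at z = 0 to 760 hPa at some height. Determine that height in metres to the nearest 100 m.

z ≈ 1900 m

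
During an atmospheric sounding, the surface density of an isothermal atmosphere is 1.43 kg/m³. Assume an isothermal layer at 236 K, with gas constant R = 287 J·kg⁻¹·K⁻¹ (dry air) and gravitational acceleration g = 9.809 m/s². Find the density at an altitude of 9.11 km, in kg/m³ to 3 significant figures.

ρ ≈ 0.382 kg/m³

Scale height: H = RT/g = 287 × 236 / 9.809 = 6905.1 m.
In an isothermal atmosphere, density decays like pressure: ρ = ρ₀ exp(−z/H).
z/H = 9110.0/6905.1 = 1.3193; exp(−1.3193) = 0.26732.
ρ = 1.43 × 0.26732 = 0.38227 kg/m³.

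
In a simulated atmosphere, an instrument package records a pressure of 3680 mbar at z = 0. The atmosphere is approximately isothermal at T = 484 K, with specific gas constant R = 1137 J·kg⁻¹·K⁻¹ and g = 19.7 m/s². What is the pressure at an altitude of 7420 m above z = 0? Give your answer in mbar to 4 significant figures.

P ≈ 2822 mbar

Scale height: H = RT/g = 1137 × 484 / 19.7 = 27934 m.
Barometric formula: P = P₀ exp(−z/H).
z/H = 7420.0/27934 = 0.26563; exp(−0.26563) = 0.76672.
P = 3680 × 0.76672 = 2821.5 mbar.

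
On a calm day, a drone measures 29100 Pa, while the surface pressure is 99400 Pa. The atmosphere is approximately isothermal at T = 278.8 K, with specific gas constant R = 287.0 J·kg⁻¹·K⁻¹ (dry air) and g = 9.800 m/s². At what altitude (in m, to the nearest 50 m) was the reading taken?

z ≈ 10050 m

Scale height: H = RT/g = 287.0 × 278.8 / 9.800 = 8164.9 m.
Invert the barometric formula: z = H ln(P₀/P).
P₀/P = 99400/29100 = 3.4158; ln(3.4158) = 1.2284.
z = 8164.9 × 1.2284 = 10030 m.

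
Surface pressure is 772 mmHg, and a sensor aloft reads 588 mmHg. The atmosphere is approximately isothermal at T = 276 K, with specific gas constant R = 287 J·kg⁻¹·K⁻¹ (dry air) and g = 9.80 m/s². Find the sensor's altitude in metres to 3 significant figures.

Scale height: H = RT/g = 287 × 276 / 9.80 = 8082.9 m.
Invert the barometric formula: z = H ln(P₀/P).
P₀/P = 772/588 = 1.3129; ln(1.3129) = 0.27224.
z = 8082.9 × 0.27224 = 2200.5 m.

z ≈ 2200 m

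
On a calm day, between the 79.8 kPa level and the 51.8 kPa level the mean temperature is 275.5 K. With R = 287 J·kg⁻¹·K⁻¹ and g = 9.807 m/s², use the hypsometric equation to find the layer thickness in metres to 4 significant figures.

Hypsometric equation: Δz = (R T̄/g) ln(P₁/P₂).
R T̄/g = 287 × 275.5 / 9.807 = 8062.5 m.
ln(79.8/51.8) = ln(1.5405) = 0.43211.
Δz = 8062.5 × 0.43211 = 3483.9 m.

Δz ≈ 3484 m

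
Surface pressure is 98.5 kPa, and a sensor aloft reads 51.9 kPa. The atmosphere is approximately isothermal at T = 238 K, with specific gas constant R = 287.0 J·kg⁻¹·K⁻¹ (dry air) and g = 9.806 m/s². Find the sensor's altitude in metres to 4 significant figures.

Scale height: H = RT/g = 287.0 × 238 / 9.806 = 6965.7 m.
Invert the barometric formula: z = H ln(P₀/P).
P₀/P = 98.5/51.9 = 1.8979; ln(1.8979) = 0.64075.
z = 6965.7 × 0.64075 = 4463.3 m.

z ≈ 4463 m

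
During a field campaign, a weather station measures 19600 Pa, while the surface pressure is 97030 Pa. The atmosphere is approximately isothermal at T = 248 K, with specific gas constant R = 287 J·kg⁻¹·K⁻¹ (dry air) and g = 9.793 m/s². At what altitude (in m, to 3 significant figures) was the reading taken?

Scale height: H = RT/g = 287 × 248 / 9.793 = 7268.0 m.
Invert the barometric formula: z = H ln(P₀/P).
P₀/P = 97030/19600 = 4.9505; ln(4.9505) = 1.5995.
z = 7268.0 × 1.5995 = 11625 m.

z ≈ 11600 m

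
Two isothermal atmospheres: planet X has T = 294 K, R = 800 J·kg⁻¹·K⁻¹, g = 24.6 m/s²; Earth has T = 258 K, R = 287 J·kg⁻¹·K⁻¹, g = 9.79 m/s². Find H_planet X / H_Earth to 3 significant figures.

H_planet X/H_Earth ≈ 1.26

H = RT/g for each body.
H_planet X = 800 × 294 / 24.6 = 9561.0 m.
H_Earth = 287 × 258 / 9.79 = 7563.4 m.
H_planet X/H_Earth = 9561.0/7563.4 = 1.2641.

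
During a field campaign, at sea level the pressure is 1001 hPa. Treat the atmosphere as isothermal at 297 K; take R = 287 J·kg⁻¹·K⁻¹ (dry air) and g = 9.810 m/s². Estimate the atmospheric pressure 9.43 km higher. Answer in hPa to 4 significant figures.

P ≈ 338.1 hPa

Scale height: H = RT/g = 287 × 297 / 9.810 = 8689.0 m.
Barometric formula: P = P₀ exp(−z/H).
z/H = 9430.0/8689.0 = 1.0853; exp(−1.0853) = 0.33780.
P = 1001 × 0.33780 = 338.14 hPa.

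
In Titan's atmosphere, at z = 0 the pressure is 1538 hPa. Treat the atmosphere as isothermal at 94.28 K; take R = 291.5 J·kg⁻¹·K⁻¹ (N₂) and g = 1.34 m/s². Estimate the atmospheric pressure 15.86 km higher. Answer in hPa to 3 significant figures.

Scale height: H = RT/g = 291.5 × 94.28 / 1.34 = 20509 m.
Barometric formula: P = P₀ exp(−z/H).
z/H = 15860/20509 = 0.77332; exp(−0.77332) = 0.46148.
P = 1538 × 0.46148 = 709.76 hPa.

P ≈ 710 hPa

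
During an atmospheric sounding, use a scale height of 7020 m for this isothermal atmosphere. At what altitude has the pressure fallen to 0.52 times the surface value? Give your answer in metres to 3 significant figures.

Set P/P₀ = exp(−z/H) = 0.52, so z = −H ln(0.52).
−ln(0.52) = 0.65393; z = 7020.0 × 0.65393 = 4590.6 m.

z ≈ 4590 m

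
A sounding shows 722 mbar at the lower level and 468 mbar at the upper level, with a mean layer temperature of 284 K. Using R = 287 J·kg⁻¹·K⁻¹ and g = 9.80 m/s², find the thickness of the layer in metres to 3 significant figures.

Δz ≈ 3610 m

Hypsometric equation: Δz = (R T̄/g) ln(P₁/P₂).
R T̄/g = 287 × 284 / 9.80 = 8317.1 m.
ln(722/468) = ln(1.5427) = 0.43353.
Δz = 8317.1 × 0.43353 = 3605.7 m.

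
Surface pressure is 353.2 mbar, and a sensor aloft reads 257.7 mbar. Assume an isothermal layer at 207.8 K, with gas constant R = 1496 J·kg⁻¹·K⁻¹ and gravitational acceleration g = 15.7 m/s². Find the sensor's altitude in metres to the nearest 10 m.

z ≈ 6240 m

Scale height: H = RT/g = 1496 × 207.8 / 15.7 = 19801 m.
Invert the barometric formula: z = H ln(P₀/P).
P₀/P = 353.2/257.7 = 1.3706; ln(1.3706) = 0.31525.
z = 19801 × 0.31525 = 6242.3 m.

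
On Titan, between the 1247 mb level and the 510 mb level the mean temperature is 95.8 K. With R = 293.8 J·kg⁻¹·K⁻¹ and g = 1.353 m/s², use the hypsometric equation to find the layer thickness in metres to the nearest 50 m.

Δz ≈ 18600 m

Hypsometric equation: Δz = (R T̄/g) ln(P₁/P₂).
R T̄/g = 293.8 × 95.8 / 1.353 = 20803 m.
ln(1247/510) = ln(2.4451) = 0.89409.
Δz = 20803 × 0.89409 = 18600 m.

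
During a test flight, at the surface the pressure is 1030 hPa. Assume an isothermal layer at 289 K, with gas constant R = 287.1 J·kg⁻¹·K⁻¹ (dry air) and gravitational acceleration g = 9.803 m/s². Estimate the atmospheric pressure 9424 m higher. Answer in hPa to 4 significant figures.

Scale height: H = RT/g = 287.1 × 289 / 9.803 = 8463.9 m.
Barometric formula: P = P₀ exp(−z/H).
z/H = 9424.0/8463.9 = 1.1134; exp(−1.1134) = 0.32844.
P = 1030 × 0.32844 = 338.29 hPa.

P ≈ 338.3 hPa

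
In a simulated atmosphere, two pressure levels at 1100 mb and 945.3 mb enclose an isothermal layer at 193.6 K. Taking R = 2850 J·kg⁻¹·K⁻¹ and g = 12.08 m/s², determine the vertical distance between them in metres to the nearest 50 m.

Hypsometric equation: Δz = (R T̄/g) ln(P₁/P₂).
R T̄/g = 2850 × 193.6 / 12.08 = 45675 m.
ln(1100/945.3) = ln(1.1637) = 0.15160.
Δz = 45675 × 0.15160 = 6924.3 m.

Δz ≈ 6900 m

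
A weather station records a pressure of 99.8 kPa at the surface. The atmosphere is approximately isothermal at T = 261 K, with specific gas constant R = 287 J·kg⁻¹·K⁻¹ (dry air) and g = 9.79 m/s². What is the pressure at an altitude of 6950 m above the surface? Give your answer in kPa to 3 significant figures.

Scale height: H = RT/g = 287 × 261 / 9.79 = 7651.4 m.
Barometric formula: P = P₀ exp(−z/H).
z/H = 6950.0/7651.4 = 0.90833; exp(−0.90833) = 0.40320.
P = 99.8 × 0.40320 = 40.239 kPa.

P ≈ 40.2 kPa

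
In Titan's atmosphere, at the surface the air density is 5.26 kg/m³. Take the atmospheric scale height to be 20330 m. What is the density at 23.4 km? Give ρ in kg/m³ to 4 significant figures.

ρ ≈ 1.664 kg/m³

In an isothermal atmosphere, density decays like pressure: ρ = ρ₀ exp(−z/H).
z/H = 23400/20330 = 1.1510; exp(−1.1510) = 0.31632.
ρ = 5.26 × 0.31632 = 1.6638 kg/m³.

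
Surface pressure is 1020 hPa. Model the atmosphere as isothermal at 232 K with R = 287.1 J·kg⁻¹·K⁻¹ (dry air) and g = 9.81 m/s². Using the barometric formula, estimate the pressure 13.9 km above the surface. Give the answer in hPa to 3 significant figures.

P ≈ 132 hPa

Scale height: H = RT/g = 287.1 × 232 / 9.81 = 6789.7 m.
Barometric formula: P = P₀ exp(−z/H).
z/H = 13900/6789.7 = 2.0472; exp(−2.0472) = 0.12910.
P = 1020 × 0.12910 = 131.68 hPa.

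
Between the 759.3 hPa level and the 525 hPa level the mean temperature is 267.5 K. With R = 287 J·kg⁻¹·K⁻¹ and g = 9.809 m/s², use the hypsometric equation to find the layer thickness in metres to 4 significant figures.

Δz ≈ 2888 m

Hypsometric equation: Δz = (R T̄/g) ln(P₁/P₂).
R T̄/g = 287 × 267.5 / 9.809 = 7826.7 m.
ln(759.3/525) = ln(1.4463) = 0.36901.
Δz = 7826.7 × 0.36901 = 2888.1 m.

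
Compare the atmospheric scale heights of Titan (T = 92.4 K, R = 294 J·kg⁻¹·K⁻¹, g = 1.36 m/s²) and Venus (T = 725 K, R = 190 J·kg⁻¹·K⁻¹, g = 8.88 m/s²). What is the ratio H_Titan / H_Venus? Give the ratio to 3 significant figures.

H_Titan/H_Venus ≈ 1.29

H = RT/g for each body.
H_Titan = 294 × 92.4 / 1.36 = 19975 m.
H_Venus = 190 × 725 / 8.88 = 15512 m.
H_Titan/H_Venus = 19975/15512 = 1.2877.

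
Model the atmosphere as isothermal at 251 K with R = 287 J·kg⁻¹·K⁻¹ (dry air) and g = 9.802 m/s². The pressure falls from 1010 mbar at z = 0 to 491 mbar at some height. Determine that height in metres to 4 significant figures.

Scale height: H = RT/g = 287 × 251 / 9.802 = 7349.2 m.
Invert the barometric formula: z = H ln(P₀/P).
P₀/P = 1010/491 = 2.0570; ln(2.0570) = 0.72125.
z = 7349.2 × 0.72125 = 5300.6 m.

z ≈ 5301 m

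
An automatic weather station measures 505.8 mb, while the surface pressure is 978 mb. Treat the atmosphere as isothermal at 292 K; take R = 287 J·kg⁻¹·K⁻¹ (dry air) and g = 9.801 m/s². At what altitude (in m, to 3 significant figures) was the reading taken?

Scale height: H = RT/g = 287 × 292 / 9.801 = 8550.6 m.
Invert the barometric formula: z = H ln(P₀/P).
P₀/P = 978/505.8 = 1.9336; ln(1.9336) = 0.65938.
z = 8550.6 × 0.65938 = 5638.1 m.

z ≈ 5640 m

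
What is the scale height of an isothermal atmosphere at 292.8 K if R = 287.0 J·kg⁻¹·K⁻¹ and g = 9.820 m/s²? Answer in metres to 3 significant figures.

The scale height of an isothermal atmosphere is H = RT/g.
H = 287.0 × 292.8 / 9.820 = 84034/9.820 = 8557.4 m.

H ≈ 8560 m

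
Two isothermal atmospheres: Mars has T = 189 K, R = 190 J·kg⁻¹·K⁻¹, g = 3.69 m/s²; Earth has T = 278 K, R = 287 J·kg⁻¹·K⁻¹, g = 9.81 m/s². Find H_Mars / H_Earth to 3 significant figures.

H = RT/g for each body.
H_Mars = 190 × 189 / 3.69 = 9731.7 m.
H_Earth = 287 × 278 / 9.81 = 8133.1 m.
H_Mars/H_Earth = 9731.7/8133.1 = 1.1966.

H_Mars/H_Earth ≈ 1.20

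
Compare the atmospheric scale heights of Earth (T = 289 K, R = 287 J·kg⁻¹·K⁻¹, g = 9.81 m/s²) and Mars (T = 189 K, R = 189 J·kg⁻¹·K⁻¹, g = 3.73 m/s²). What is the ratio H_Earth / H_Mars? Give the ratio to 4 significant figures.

H = RT/g for each body.
H_Earth = 287 × 289 / 9.81 = 8454.9 m.
H_Mars = 189 × 189 / 3.73 = 9576.7 m.
H_Earth/H_Mars = 8454.9/9576.7 = 0.88286.

H_Earth/H_Mars ≈ 0.8829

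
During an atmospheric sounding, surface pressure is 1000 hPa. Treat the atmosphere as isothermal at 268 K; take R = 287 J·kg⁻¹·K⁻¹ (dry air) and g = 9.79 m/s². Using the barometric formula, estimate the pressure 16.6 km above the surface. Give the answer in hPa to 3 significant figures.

Scale height: H = RT/g = 287 × 268 / 9.79 = 7856.6 m.
Barometric formula: P = P₀ exp(−z/H).
z/H = 16600/7856.6 = 2.1129; exp(−2.1129) = 0.12089.
P = 1000 × 0.12089 = 120.89 hPa.

P ≈ 121 hPa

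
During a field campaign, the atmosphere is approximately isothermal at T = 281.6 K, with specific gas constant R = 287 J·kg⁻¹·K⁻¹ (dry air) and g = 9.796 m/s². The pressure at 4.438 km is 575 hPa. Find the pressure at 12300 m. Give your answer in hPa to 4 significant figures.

Scale height: H = RT/g = 287 × 281.6 / 9.796 = 8250.2 m.
Between two levels, P₂ = P₁ exp(−Δz/H) with Δz = z₂ − z₁.
Δz = 12300 − 4438.0 = 7862.0 m; Δz/H = 7862.0/8250.2 = 0.95295.
P₂ = 575 × exp(−0.95295) = 575 × 0.38560 = 221.72 hPa.

P ≈ 221.7 hPa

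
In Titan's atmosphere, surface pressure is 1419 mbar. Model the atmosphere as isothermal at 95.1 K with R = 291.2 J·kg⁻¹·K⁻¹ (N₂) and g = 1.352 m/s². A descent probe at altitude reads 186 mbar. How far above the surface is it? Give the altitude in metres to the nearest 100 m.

z ≈ 41600 m

Scale height: H = RT/g = 291.2 × 95.1 / 1.352 = 20483 m.
Invert the barometric formula: z = H ln(P₀/P).
P₀/P = 1419/186 = 7.6290; ln(7.6290) = 2.0320.
z = 20483 × 2.0320 = 41621 m.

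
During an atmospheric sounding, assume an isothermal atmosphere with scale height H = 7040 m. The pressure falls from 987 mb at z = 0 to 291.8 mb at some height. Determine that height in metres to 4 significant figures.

z ≈ 8579 m

Invert the barometric formula: z = H ln(P₀/P).
P₀/P = 987/291.8 = 3.3825; ln(3.3825) = 1.2186.
z = 7040.0 × 1.2186 = 8578.9 m.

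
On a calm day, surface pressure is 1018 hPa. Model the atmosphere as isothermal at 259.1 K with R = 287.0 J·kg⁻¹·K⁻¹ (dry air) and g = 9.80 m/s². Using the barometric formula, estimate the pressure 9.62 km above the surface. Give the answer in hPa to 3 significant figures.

Scale height: H = RT/g = 287.0 × 259.1 / 9.80 = 7587.9 m.
Barometric formula: P = P₀ exp(−z/H).
z/H = 9620.0/7587.9 = 1.2678; exp(−1.2678) = 0.28145.
P = 1018 × 0.28145 = 286.52 hPa.

P ≈ 287 hPa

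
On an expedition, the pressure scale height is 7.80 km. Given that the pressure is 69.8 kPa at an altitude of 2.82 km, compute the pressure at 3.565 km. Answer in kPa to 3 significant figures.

Between two levels, P₂ = P₁ exp(−Δz/H) with Δz = z₂ − z₁.
Δz = 3565.0 − 2820.0 = 745.00 m; Δz/H = 745.00/7800.0 = 0.095513.
P₂ = 69.8 × exp(−0.095513) = 69.8 × 0.90891 = 63.442 kPa.

P ≈ 63.4 kPa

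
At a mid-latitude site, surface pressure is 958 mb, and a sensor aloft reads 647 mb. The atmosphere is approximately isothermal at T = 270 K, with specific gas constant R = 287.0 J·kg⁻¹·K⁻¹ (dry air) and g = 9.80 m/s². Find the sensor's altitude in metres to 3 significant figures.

Scale height: H = RT/g = 287.0 × 270 / 9.80 = 7907.1 m.
Invert the barometric formula: z = H ln(P₀/P).
P₀/P = 958/647 = 1.4807; ln(1.4807) = 0.39251.
z = 7907.1 × 0.39251 = 3103.6 m.

z ≈ 3100 m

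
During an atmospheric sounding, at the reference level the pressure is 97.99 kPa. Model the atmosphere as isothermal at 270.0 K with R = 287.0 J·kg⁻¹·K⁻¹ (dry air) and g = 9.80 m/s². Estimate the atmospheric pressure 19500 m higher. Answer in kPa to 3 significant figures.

Scale height: H = RT/g = 287.0 × 270.0 / 9.80 = 7907.1 m.
Barometric formula: P = P₀ exp(−z/H).
z/H = 19500/7907.1 = 2.4661; exp(−2.4661) = 0.084915.
P = 97.99 × 0.084915 = 8.3208 kPa.

P ≈ 8.32 kPa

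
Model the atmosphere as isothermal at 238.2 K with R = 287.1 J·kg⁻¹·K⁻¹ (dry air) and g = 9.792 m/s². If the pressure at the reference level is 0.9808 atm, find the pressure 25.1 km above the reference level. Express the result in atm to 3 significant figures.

P ≈ 0.0270 atm

Scale height: H = RT/g = 287.1 × 238.2 / 9.792 = 6984.0 m.
Barometric formula: P = P₀ exp(−z/H).
z/H = 25100/6984.0 = 3.5939; exp(−3.5939) = 0.027491.
P = 0.9808 × 0.027491 = 0.026963 atm.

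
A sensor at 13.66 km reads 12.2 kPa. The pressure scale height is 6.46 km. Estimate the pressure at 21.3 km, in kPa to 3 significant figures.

Between two levels, P₂ = P₁ exp(−Δz/H) with Δz = z₂ − z₁.
Δz = 21300 − 13660 = 7640.0 m; Δz/H = 7640.0/6460.0 = 1.1827.
P₂ = 12.2 × exp(−1.1827) = 12.2 × 0.30645 = 3.7387 kPa.

P ≈ 3.74 kPa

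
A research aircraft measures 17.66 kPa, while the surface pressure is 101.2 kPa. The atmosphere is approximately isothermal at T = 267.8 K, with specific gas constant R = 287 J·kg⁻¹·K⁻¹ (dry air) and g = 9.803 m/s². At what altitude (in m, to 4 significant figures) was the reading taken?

Scale height: H = RT/g = 287 × 267.8 / 9.803 = 7840.3 m.
Invert the barometric formula: z = H ln(P₀/P).
P₀/P = 101.2/17.66 = 5.7305; ln(5.7305) = 1.7458.
z = 7840.3 × 1.7458 = 13688 m.

z ≈ 13690 m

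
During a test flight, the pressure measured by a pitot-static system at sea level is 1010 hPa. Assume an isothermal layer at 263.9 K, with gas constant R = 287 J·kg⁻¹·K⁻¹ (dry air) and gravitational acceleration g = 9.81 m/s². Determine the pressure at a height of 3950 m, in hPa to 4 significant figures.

P ≈ 605.5 hPa

Scale height: H = RT/g = 287 × 263.9 / 9.81 = 7720.6 m.
Barometric formula: P = P₀ exp(−z/H).
z/H = 3950.0/7720.6 = 0.51162; exp(−0.51162) = 0.59952.
P = 1010 × 0.59952 = 605.52 hPa.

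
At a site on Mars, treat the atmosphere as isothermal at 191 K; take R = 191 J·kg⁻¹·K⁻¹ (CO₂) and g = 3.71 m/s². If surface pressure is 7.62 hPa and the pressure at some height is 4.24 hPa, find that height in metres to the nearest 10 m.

z ≈ 5760 m

Scale height: H = RT/g = 191 × 191 / 3.71 = 9833.2 m.
Invert the barometric formula: z = H ln(P₀/P).
P₀/P = 7.62/4.24 = 1.7972; ln(1.7972) = 0.58623.
z = 9833.2 × 0.58623 = 5764.5 m.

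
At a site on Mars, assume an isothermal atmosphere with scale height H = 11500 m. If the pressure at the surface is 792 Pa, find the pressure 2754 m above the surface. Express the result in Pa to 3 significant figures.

Barometric formula: P = P₀ exp(−z/H).
z/H = 2754.0/11500 = 0.23948; exp(−0.23948) = 0.78704.
P = 792 × 0.78704 = 623.34 Pa.

P ≈ 623 Pa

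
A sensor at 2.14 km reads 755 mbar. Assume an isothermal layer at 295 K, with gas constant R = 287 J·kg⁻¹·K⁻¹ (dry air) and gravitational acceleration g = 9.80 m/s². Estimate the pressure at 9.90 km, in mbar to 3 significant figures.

P ≈ 308 mbar

Scale height: H = RT/g = 287 × 295 / 9.80 = 8639.3 m.
Between two levels, P₂ = P₁ exp(−Δz/H) with Δz = z₂ − z₁.
Δz = 9900.0 − 2140.0 = 7760.0 m; Δz/H = 7760.0/8639.3 = 0.89822.
P₂ = 755 × exp(−0.89822) = 755 × 0.40729 = 307.50 mbar.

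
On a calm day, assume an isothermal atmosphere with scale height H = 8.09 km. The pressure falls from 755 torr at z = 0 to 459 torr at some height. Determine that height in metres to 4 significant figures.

z ≈ 4026 m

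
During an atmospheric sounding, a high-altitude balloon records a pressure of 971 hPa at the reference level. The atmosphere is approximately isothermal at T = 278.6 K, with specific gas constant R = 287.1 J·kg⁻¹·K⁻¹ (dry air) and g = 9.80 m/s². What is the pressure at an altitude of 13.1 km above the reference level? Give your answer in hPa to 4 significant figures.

Scale height: H = RT/g = 287.1 × 278.6 / 9.80 = 8161.8 m.
Barometric formula: P = P₀ exp(−z/H).
z/H = 13100/8161.8 = 1.6050; exp(−1.6050) = 0.20089.
P = 971 × 0.20089 = 195.06 hPa.

P ≈ 195.1 hPa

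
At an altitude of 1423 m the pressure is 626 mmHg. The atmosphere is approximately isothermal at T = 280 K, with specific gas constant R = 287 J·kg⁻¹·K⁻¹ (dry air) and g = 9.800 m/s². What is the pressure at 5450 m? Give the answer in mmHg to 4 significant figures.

P ≈ 383.1 mmHg

Scale height: H = RT/g = 287 × 280 / 9.800 = 8200.0 m.
Between two levels, P₂ = P₁ exp(−Δz/H) with Δz = z₂ − z₁.
Δz = 5450.0 − 1423.0 = 4027.0 m; Δz/H = 4027.0/8200.0 = 0.49110.
P₂ = 626 × exp(−0.49110) = 626 × 0.61195 = 383.08 mmHg.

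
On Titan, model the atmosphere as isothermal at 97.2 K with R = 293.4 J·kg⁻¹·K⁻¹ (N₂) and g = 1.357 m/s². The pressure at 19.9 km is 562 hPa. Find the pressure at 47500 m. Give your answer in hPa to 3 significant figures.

Scale height: H = RT/g = 293.4 × 97.2 / 1.357 = 21016 m.
Between two levels, P₂ = P₁ exp(−Δz/H) with Δz = z₂ − z₁.
Δz = 47500 − 19900 = 27600 m; Δz/H = 27600/21016 = 1.3133.
P₂ = 562 × exp(−1.3133) = 562 × 0.26893 = 151.14 hPa.

P ≈ 151 hPa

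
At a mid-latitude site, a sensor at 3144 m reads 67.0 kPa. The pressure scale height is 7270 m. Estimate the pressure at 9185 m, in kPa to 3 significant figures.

Between two levels, P₂ = P₁ exp(−Δz/H) with Δz = z₂ − z₁.
Δz = 9185.0 − 3144.0 = 6041.0 m; Δz/H = 6041.0/7270.0 = 0.83095.
P₂ = 67.0 × exp(−0.83095) = 67.0 × 0.43564 = 29.188 kPa.

P ≈ 29.2 kPa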